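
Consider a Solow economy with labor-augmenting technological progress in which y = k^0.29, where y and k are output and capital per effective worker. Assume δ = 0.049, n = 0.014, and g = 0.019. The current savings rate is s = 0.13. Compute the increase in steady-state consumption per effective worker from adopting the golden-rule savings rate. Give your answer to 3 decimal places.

Δc ≈ 0.139

Capital per effective worker breaks even when investment replaces (n + g + δ)·k; here n + g + δ = 0.082.
Current steady state (s = 0.13): k* = (0.13/0.082)^(1/0.71) ≈ 1.9137, y* = 1.9137^0.29 ≈ 1.2071, c* = (1−0.13)·1.2071 ≈ 1.0502.
Setting f'(k) = n+g+δ gives 0.29·k^(0.29−1) = 0.082, hence k_gold = (0.29/0.082)^(1/0.71) ≈ 5.9245.
y_gold = 5.9245^0.29 ≈ 1.6752, c_gold = y_gold − 0.082·k_gold ≈ 1.1894.
Gain: Δc = 1.1894 − 1.0502 ≈ 0.1392.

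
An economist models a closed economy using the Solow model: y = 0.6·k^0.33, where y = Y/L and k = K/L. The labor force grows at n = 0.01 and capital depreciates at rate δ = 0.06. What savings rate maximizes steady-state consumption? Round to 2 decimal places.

The effective depreciation rate is n + δ = 0.01 + 0.06 = 0.07.
At the golden rule MPK = n+δ, and in any Cobb-Douglas steady state s = (n+δ)·k/y = MPK·k/y = capital's share 0.33.

s_gold = 0.33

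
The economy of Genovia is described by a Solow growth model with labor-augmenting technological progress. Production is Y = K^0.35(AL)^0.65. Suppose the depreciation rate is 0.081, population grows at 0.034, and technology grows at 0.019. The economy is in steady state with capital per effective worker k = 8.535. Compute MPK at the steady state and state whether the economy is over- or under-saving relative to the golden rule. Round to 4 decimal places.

over-saving; MPK ≈ 0.0869

Capital per effective worker breaks even when investment replaces (n + g + δ)·k; here n + g + δ = 0.134.
MPK = 0.35·k^(0.35−1) = 0.35·8.535^(-0.65) ≈ 0.0869.
MPK < 0.134, so the economy is dynamically inefficient (over-saving).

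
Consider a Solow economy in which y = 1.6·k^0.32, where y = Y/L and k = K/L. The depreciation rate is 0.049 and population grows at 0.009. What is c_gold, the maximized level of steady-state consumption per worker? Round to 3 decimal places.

Capital per worker breaks even when investment replaces (n + δ)·k; here n + δ = 0.058.
Maximizing c = f(k) − (n+δ)·k gives f'(k) = n+δ, i.e. 0.32·1.6·k^(0.32−1) = 0.058, so k_gold = (0.32·1.6/0.058)^(1/0.68) ≈ 24.6005.
y_gold = 1.6·24.6005^0.32 ≈ 4.4588.
c_gold = y_gold − (n+δ)·k_gold = 4.4588 − 0.058·24.6005 ≈ 3.0320.

c_gold ≈ 3.032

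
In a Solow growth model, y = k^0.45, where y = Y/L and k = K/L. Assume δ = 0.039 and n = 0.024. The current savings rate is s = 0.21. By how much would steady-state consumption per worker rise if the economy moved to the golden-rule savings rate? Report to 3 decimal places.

n + δ = 0.024 + 0.039 = 0.063.
Current steady state (s = 0.21): k* = (0.21/0.063)^(1/0.55) ≈ 8.9267, y* = 8.9267^0.45 ≈ 2.6780, c* = (1−0.21)·2.6780 ≈ 2.1156.
Golden rule sets MPK = n+δ: 0.45·k^(0.45−1) = 0.063, so k_gold = (0.45/0.063)^(1/0.55) ≈ 35.6857.
y_gold = 35.6857^0.45 ≈ 4.9960, c_gold = y_gold − 0.063·k_gold ≈ 2.7478.
Gain: Δc = 2.7478 − 2.1156 ≈ 0.6322.

Δc ≈ 0.632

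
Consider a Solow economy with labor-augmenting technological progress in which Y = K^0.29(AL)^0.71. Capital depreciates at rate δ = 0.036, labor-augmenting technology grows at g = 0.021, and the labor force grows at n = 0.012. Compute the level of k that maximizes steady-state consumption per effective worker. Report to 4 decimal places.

The effective depreciation rate is n + g + δ = 0.012 + 0.021 + 0.036 = 0.069.
Setting f'(k) = n+g+δ gives 0.29·k^(0.29−1) = 0.069, hence k_gold = (0.29/0.069)^(1/0.71) ≈ 7.5551.

k_gold ≈ 7.5551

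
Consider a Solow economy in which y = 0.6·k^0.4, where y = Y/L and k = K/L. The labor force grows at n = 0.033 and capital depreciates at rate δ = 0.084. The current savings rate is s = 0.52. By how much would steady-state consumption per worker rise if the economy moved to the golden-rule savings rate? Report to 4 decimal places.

Δc ≈ 0.0274

Capital per worker breaks even when investment replaces (n + δ)·k; here n + δ = 0.117.
Current steady state (s = 0.52): k* = (0.52·0.6/0.117)^(1/0.6) ≈ 5.1280, y* = 0.6·5.1280^0.4 ≈ 1.1538, c* = (1−0.52)·1.1538 ≈ 0.5538.
At the golden rule the marginal product of capital equals n+δ: 0.4·0.6·k^(0.4−1) = 0.117. Solving, k_gold = (0.4·0.6/0.117)^(1/0.6) ≈ 3.3116.
y_gold = 0.6·3.3116^0.4 ≈ 0.9687, c_gold = y_gold − 0.117·k_gold ≈ 0.5812.
Gain: Δc = 0.5812 − 0.5538 ≈ 0.0274.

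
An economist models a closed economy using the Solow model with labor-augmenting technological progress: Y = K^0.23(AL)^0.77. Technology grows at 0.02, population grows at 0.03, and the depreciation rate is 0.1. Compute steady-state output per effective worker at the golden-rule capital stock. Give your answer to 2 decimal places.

y_gold ≈ 1.14

The effective depreciation rate is n + g + δ = 0.03 + 0.02 + 0.1 = 0.15.
At the golden rule the marginal product of capital equals n+g+δ: 0.23·k^(0.23−1) = 0.15. Solving, k_gold = (0.23/0.15)^(1/0.77) ≈ 1.7422.
Output: y_gold = k_gold^0.23 = 1.7422^0.23 ≈ 1.1362.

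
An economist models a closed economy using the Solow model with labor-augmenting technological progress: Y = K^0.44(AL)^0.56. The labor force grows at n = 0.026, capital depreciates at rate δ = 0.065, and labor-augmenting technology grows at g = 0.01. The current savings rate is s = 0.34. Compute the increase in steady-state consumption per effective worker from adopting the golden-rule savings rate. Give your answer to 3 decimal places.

Capital per effective worker breaks even when investment replaces (n + g + δ)·k; here n + g + δ = 0.101.
Current steady state (s = 0.34): k* = (0.34/0.101)^(1/0.56) ≈ 8.7368, y* = 8.7368^0.44 ≈ 2.5953, c* = (1−0.34)·2.5953 ≈ 1.7129.
Maximizing c = f(k) − (n+g+δ)·k gives f'(k) = n+g+δ, i.e. 0.44·k^(0.44−1) = 0.101, so k_gold = (0.44/0.101)^(1/0.56) ≈ 13.8454.
y_gold = 13.8454^0.44 ≈ 3.1782, c_gold = y_gold − 0.101·k_gold ≈ 1.7798.
Gain: Δc = 1.7798 − 1.7129 ≈ 0.0668.

Δc ≈ 0.067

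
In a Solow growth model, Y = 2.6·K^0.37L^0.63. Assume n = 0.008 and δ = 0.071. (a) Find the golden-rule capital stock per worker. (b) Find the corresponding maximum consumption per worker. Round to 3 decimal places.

Break-even investment rate: n + δ = 0.008 + 0.071 = 0.079.
Maximizing c = f(k) − (n+δ)·k gives f'(k) = n+δ, i.e. 0.37·2.6·k^(0.37−1) = 0.079, so k_gold = (0.37·2.6/0.079)^(1/0.63) ≈ 52.8557.
y_gold = 2.6·52.8557^0.37 ≈ 11.2854; c_gold = y_gold − 0.079·k_gold ≈ 7.1098.

(a) k_gold ≈ 52.856; (b) c_gold ≈ 7.110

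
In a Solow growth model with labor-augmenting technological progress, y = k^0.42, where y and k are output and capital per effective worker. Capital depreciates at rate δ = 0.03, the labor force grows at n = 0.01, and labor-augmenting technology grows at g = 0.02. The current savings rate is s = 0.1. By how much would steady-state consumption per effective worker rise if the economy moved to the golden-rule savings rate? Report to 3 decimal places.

Δc ≈ 1.071

n + g + δ = 0.01 + 0.02 + 0.03 = 0.06.
Current steady state (s = 0.1): k* = (0.1/0.06)^(1/0.58) ≈ 2.4127, y* = 2.4127^0.42 ≈ 1.4476, c* = (1−0.1)·1.4476 ≈ 1.3028.
At the golden rule the marginal product of capital equals n+g+δ: 0.42·k^(0.42−1) = 0.06. Solving, k_gold = (0.42/0.06)^(1/0.58) ≈ 28.6461.
y_gold = 28.6461^0.42 ≈ 4.0923, c_gold = y_gold − 0.06·k_gold ≈ 2.3735.
Gain: Δc = 2.3735 − 1.3028 ≈ 1.0707.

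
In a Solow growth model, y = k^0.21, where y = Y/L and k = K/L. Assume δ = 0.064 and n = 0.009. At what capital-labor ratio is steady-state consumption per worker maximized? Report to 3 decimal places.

The effective depreciation rate is n + δ = 0.009 + 0.064 = 0.073.
Maximizing c = f(k) − (n+δ)·k gives f'(k) = n+δ, i.e. 0.21·k^(0.21−1) = 0.073, so k_gold = (0.21/0.073)^(1/0.79) ≈ 3.8096.

k_gold ≈ 3.810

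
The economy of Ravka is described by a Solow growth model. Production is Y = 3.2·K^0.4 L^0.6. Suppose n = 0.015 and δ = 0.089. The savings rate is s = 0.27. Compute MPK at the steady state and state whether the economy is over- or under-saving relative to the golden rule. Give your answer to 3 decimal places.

The effective depreciation rate is n + δ = 0.015 + 0.089 = 0.104.
Steady-state k*: s·A·k^0.4 = 0.104·k gives k* = (0.27·3.2/0.104)^(1/0.6) ≈ 34.0775.
MPK = 0.4·3.2·34.0775^(-0.6) ≈ 0.1541.
MPK > n+δ = 0.104, so the economy is dynamically efficient (under-saving).

under-saving; MPK ≈ 0.154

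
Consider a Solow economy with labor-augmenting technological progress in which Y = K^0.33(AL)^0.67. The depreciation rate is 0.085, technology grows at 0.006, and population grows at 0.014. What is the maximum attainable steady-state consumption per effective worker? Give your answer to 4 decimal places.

c_gold ≈ 1.1777

n + g + δ = 0.014 + 0.006 + 0.085 = 0.105.
At the golden rule the marginal product of capital equals n+g+δ: 0.33·k^(0.33−1) = 0.105. Solving, k_gold = (0.33/0.105)^(1/0.67) ≈ 5.5243.
y_gold = 5.5243^0.33 ≈ 1.7577.
c_gold = y_gold − (n+g+δ)·k_gold = 1.7577 − 0.105·5.5243 ≈ 1.1777.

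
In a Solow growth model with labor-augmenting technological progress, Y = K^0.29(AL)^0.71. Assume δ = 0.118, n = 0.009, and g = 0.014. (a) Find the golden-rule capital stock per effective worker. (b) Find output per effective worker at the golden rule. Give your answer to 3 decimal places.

Break-even investment rate: n + g + δ = 0.009 + 0.014 + 0.118 = 0.141.
Golden rule sets MPK = n+g+δ: 0.29·k^(0.29−1) = 0.141, so k_gold = (0.29/0.141)^(1/0.71) ≈ 2.7612.
y_gold = 2.7612^0.29 ≈ 1.3425.

(a) k_gold ≈ 2.761; (b) y_gold ≈ 1.343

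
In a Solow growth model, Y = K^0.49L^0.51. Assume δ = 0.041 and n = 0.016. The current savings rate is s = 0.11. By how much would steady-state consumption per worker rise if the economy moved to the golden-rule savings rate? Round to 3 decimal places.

The effective depreciation rate is n + δ = 0.016 + 0.041 = 0.057.
Current steady state (s = 0.11): k* = (0.11/0.057)^(1/0.51) ≈ 3.6294, y* = 3.6294^0.49 ≈ 1.8807, c* = (1−0.11)·1.8807 ≈ 1.6738.
Setting f'(k) = n+δ gives 0.49·k^(0.49−1) = 0.057, hence k_gold = (0.49/0.057)^(1/0.51) ≈ 67.9207.
y_gold = 67.9207^0.49 ≈ 7.9010, c_gold = y_gold − 0.057·k_gold ≈ 4.0295.
Gain: Δc = 4.0295 − 1.6738 ≈ 2.3557.

Δc ≈ 2.356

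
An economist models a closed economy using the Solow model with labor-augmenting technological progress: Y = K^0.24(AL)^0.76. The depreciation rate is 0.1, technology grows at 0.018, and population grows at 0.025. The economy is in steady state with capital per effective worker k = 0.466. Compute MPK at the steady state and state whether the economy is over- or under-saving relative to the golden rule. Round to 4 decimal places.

under-saving; MPK ≈ 0.4288

Capital per effective worker breaks even when investment replaces (n + g + δ)·k; here n + g + δ = 0.143.
MPK = 0.24·k^(0.24−1) = 0.24·0.466^(-0.76) ≈ 0.4288.
MPK > 0.143, so the economy is dynamically efficient (under-saving).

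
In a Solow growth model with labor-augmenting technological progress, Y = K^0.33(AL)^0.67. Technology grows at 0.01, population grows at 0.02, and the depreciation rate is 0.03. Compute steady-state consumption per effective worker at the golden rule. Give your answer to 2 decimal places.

c_gold ≈ 1.55

n + g + δ = 0.02 + 0.01 + 0.03 = 0.06.
Golden rule sets MPK = n+g+δ: 0.33·k^(0.33−1) = 0.06, so k_gold = (0.33/0.06)^(1/0.67) ≈ 12.7356.
y_gold = 12.7356^0.33 ≈ 2.3156.
c_gold = y_gold − (n+g+δ)·k_gold = 2.3156 − 0.06·12.7356 ≈ 1.5514.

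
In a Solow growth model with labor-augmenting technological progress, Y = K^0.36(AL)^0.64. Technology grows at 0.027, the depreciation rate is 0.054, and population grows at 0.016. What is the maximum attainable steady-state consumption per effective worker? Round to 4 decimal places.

c_gold ≈ 1.3383

The effective depreciation rate is n + g + δ = 0.016 + 0.027 + 0.054 = 0.097.
Setting f'(k) = n+g+δ gives 0.36·k^(0.36−1) = 0.097, hence k_gold = (0.36/0.097)^(1/0.64) ≈ 7.7605.
y_gold = 7.7605^0.36 ≈ 2.0910.
c_gold = y_gold − (n+g+δ)·k_gold = 2.0910 − 0.097·7.7605 ≈ 1.3383.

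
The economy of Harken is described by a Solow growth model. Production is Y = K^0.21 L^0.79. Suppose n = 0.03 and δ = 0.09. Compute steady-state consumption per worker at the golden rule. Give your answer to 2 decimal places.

c_gold ≈ 0.92

n + δ = 0.03 + 0.09 = 0.12.
Golden rule sets MPK = n+δ: 0.21·k^(0.21−1) = 0.12, so k_gold = (0.21/0.12)^(1/0.79) ≈ 2.0307.
y_gold = 2.0307^0.21 ≈ 1.1604.
c_gold = y_gold − (n+δ)·k_gold = 1.1604 − 0.12·2.0307 ≈ 0.9167.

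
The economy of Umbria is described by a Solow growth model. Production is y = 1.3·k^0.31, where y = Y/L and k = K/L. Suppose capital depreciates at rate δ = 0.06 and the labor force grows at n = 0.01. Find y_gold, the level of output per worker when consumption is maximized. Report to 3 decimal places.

y_gold ≈ 2.854

Break-even investment rate: n + δ = 0.01 + 0.06 = 0.07.
Setting f'(k) = n+δ gives 0.31·1.3·k^(0.31−1) = 0.07, hence k_gold = (0.31·1.3/0.07)^(1/0.69) ≈ 12.6401.
Output: y_gold = 1.3·k_gold^0.31 = 1.3·12.6401^0.31 ≈ 2.8542.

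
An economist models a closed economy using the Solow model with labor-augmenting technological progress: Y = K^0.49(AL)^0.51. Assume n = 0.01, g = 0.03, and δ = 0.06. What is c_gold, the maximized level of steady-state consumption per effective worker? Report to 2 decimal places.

c_gold ≈ 2.35

Break-even investment rate: n + g + δ = 0.01 + 0.03 + 0.06 = 0.1.
At the golden rule the marginal product of capital equals n+g+δ: 0.49·k^(0.49−1) = 0.1. Solving, k_gold = (0.49/0.1)^(1/0.51) ≈ 22.5593.
y_gold = 22.5593^0.49 ≈ 4.6039.
c_gold = y_gold − (n+g+δ)·k_gold = 4.6039 − 0.1·22.5593 ≈ 2.3480.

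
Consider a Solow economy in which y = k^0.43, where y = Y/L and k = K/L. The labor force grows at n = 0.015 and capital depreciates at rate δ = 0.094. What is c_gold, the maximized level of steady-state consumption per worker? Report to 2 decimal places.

c_gold ≈ 1.61

Capital per worker breaks even when investment replaces (n + δ)·k; here n + δ = 0.109.
Maximizing c = f(k) − (n+δ)·k gives f'(k) = n+δ, i.e. 0.43·k^(0.43−1) = 0.109, so k_gold = (0.43/0.109)^(1/0.57) ≈ 11.1093.
y_gold = 11.1093^0.43 ≈ 2.8161.
c_gold = y_gold − (n+δ)·k_gold = 2.8161 − 0.109·11.1093 ≈ 1.6052.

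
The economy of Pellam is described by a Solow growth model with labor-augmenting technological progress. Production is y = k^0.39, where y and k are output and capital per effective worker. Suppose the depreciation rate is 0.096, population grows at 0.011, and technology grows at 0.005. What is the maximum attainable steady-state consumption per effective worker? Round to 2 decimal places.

Break-even investment rate: n + g + δ = 0.011 + 0.005 + 0.096 = 0.112.
Setting f'(k) = n+g+δ gives 0.39·k^(0.39−1) = 0.112, hence k_gold = (0.39/0.112)^(1/0.61) ≈ 7.7317.
y_gold = 7.7317^0.39 ≈ 2.2204.
c_gold = y_gold − (n+g+δ)·k_gold = 2.2204 − 0.112·7.7317 ≈ 1.3544.

c_gold ≈ 1.35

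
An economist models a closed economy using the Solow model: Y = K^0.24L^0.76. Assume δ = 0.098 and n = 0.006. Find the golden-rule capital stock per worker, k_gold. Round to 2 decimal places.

Capital per worker breaks even when investment replaces (n + δ)·k; here n + δ = 0.104.
At the golden rule the marginal product of capital equals n+δ: 0.24·k^(0.24−1) = 0.104. Solving, k_gold = (0.24/0.104)^(1/0.76) ≈ 3.0051.

k_gold ≈ 3.01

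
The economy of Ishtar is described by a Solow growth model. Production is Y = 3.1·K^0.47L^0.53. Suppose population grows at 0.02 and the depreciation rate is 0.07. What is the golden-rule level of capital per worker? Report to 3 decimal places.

k_gold ≈ 191.224

Capital per worker breaks even when investment replaces (n + δ)·k; here n + δ = 0.09.
Setting f'(k) = n+δ gives 0.47·3.1·k^(0.47−1) = 0.09, hence k_gold = (0.47·3.1/0.09)^(1/0.53) ≈ 191.2236.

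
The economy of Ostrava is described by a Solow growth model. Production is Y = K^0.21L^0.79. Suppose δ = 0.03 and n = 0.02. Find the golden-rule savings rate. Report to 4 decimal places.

The effective depreciation rate is n + δ = 0.02 + 0.03 = 0.05.
At the golden rule MPK = n+δ, and in any Cobb-Douglas steady state s = (n+δ)·k/y = MPK·k/y = capital's share 0.21.

s_gold = 0.2100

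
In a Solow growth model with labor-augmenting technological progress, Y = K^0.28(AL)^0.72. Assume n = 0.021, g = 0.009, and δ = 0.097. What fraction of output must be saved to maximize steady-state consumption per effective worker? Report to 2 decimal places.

Capital per effective worker breaks even when investment replaces (n + g + δ)·k; here n + g + δ = 0.127.
At the golden rule MPK = n+g+δ, and in any Cobb-Douglas steady state s = (n+g+δ)·k/y = MPK·k/y = capital's share 0.28.

s_gold = 0.28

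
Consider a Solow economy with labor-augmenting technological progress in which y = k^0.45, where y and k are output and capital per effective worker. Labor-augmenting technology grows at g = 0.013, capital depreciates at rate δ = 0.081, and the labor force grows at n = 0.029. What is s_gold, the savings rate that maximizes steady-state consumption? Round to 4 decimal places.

s_gold = 0.4500

n + g + δ = 0.029 + 0.013 + 0.081 = 0.123.
At the golden rule MPK = n+g+δ, and in any Cobb-Douglas steady state s = (n+g+δ)·k/y = MPK·k/y = capital's share 0.45.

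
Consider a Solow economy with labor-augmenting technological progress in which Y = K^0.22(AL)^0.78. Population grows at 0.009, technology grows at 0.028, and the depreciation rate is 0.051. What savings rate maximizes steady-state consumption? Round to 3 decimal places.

n + g + δ = 0.009 + 0.028 + 0.051 = 0.088.
At the golden rule MPK = n+g+δ, and in any Cobb-Douglas steady state s = (n+g+δ)·k/y = MPK·k/y = capital's share 0.22.

s_gold = 0.220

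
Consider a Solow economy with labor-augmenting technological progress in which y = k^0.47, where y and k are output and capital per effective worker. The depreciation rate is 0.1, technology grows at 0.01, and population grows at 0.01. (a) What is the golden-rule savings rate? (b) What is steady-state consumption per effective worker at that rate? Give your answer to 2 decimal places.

Break-even investment rate: n + g + δ = 0.01 + 0.01 + 0.1 = 0.12.
For Cobb-Douglas, s_gold equals capital's share: s_gold = 0.47.
At the golden rule the marginal product of capital equals n+g+δ: 0.47·k^(0.47−1) = 0.12. Solving, k_gold = (0.47/0.12)^(1/0.53) ≈ 13.1435.
y_gold = 13.1435^0.47 ≈ 3.3558; c_gold = (1−0.47)·y_gold ≈ 1.7786.

(a) s_gold = 0.47; (b) c_gold ≈ 1.78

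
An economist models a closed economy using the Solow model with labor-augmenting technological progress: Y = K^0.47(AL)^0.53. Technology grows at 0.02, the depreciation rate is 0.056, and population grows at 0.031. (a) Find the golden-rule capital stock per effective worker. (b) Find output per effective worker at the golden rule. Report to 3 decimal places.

n + g + δ = 0.031 + 0.02 + 0.056 = 0.107.
Golden rule sets MPK = n+g+δ: 0.47·k^(0.47−1) = 0.107, so k_gold = (0.47/0.107)^(1/0.53) ≈ 16.3180.
y_gold = 16.3180^0.47 ≈ 3.7150.

(a) k_gold ≈ 16.318; (b) y_gold ≈ 3.715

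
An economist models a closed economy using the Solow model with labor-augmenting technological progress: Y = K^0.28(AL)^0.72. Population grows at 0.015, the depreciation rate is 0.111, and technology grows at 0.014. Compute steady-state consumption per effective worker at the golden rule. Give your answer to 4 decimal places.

c_gold ≈ 0.9428

Break-even investment rate: n + g + δ = 0.015 + 0.014 + 0.111 = 0.14.
Setting f'(k) = n+g+δ gives 0.28·k^(0.28−1) = 0.14, hence k_gold = (0.28/0.14)^(1/0.72) ≈ 2.6188.
y_gold = 2.6188^0.28 ≈ 1.3094.
c_gold = y_gold − (n+g+δ)·k_gold = 1.3094 − 0.14·2.6188 ≈ 0.9428.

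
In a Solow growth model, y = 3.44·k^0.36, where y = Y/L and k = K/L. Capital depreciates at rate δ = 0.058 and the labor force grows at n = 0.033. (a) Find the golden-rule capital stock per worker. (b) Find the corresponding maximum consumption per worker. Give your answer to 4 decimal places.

(a) k_gold ≈ 59.1008; (b) c_gold ≈ 9.5612

The effective depreciation rate is n + δ = 0.033 + 0.058 = 0.091.
Golden rule sets MPK = n+δ: 0.36·3.44·k^(0.36−1) = 0.091, so k_gold = (0.36·3.44/0.091)^(1/0.64) ≈ 59.1008.
y_gold = 3.44·59.1008^0.36 ≈ 14.9394; c_gold = y_gold − 0.091·k_gold ≈ 9.5612.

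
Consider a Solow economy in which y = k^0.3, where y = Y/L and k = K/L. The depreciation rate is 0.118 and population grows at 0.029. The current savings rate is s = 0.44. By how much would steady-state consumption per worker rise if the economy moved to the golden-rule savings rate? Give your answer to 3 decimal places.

Δc ≈ 0.054

The effective depreciation rate is n + δ = 0.029 + 0.118 = 0.147.
Current steady state (s = 0.44): k* = (0.44/0.147)^(1/0.7) ≈ 4.7884, y* = 4.7884^0.3 ≈ 1.5998, c* = (1−0.44)·1.5998 ≈ 0.8959.
At the golden rule the marginal product of capital equals n+δ: 0.3·k^(0.3−1) = 0.147. Solving, k_gold = (0.3/0.147)^(1/0.7) ≈ 2.7706.
y_gold = 2.7706^0.3 ≈ 1.3576, c_gold = y_gold − 0.147·k_gold ≈ 0.9503.
Gain: Δc = 0.9503 − 0.8959 ≈ 0.0545.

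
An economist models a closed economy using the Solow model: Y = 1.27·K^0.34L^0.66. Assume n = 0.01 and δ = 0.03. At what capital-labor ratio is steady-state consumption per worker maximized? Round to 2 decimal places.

k_gold ≈ 36.77

Capital per worker breaks even when investment replaces (n + δ)·k; here n + δ = 0.04.
At the golden rule the marginal product of capital equals n+δ: 0.34·1.27·k^(0.34−1) = 0.04. Solving, k_gold = (0.34·1.27/0.04)^(1/0.66) ≈ 36.7696.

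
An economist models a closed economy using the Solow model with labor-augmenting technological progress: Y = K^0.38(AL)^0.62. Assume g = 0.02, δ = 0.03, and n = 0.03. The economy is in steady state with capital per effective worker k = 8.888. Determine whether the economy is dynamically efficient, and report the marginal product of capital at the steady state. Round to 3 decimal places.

The effective depreciation rate is n + g + δ = 0.03 + 0.02 + 0.03 = 0.08.
MPK = 0.38·k^(0.38−1) = 0.38·8.888^(-0.62) ≈ 0.0981.
MPK > 0.08, so the economy is dynamically efficient (under-saving).

dynamically efficient; MPK ≈ 0.098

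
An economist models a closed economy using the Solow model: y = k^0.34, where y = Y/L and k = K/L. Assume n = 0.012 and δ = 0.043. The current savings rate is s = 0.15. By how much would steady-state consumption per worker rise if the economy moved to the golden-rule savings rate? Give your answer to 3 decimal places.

Δc ≈ 0.262

n + δ = 0.012 + 0.043 = 0.055.
Current steady state (s = 0.15): k* = (0.15/0.055)^(1/0.66) ≈ 4.5729, y* = 4.5729^0.34 ≈ 1.6767, c* = (1−0.15)·1.6767 ≈ 1.4252.
At the golden rule the marginal product of capital equals n+δ: 0.34·k^(0.34−1) = 0.055. Solving, k_gold = (0.34/0.055)^(1/0.66) ≈ 15.8001.
y_gold = 15.8001^0.34 ≈ 2.5559, c_gold = y_gold − 0.055·k_gold ≈ 1.6869.
Gain: Δc = 1.6869 − 1.4252 ≈ 0.2617.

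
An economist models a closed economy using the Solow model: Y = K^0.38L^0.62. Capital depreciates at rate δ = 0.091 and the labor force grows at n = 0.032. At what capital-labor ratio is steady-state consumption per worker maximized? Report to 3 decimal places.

The effective depreciation rate is n + δ = 0.032 + 0.091 = 0.123.
Golden rule sets MPK = n+δ: 0.38·k^(0.38−1) = 0.123, so k_gold = (0.38/0.123)^(1/0.62) ≈ 6.1677.

k_gold ≈ 6.168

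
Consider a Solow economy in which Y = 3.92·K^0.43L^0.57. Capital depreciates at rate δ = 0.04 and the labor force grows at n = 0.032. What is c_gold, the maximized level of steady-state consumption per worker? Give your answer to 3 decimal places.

c_gold ≈ 24.112

Capital per worker breaks even when investment replaces (n + δ)·k; here n + δ = 0.072.
Golden rule sets MPK = n+δ: 0.43·3.92·k^(0.43−1) = 0.072, so k_gold = (0.43·3.92/0.072)^(1/0.57) ≈ 252.6357.
y_gold = 3.92·252.6357^0.43 ≈ 42.3018.
c_gold = y_gold − (n+δ)·k_gold = 42.3018 − 0.072·252.6357 ≈ 24.1120.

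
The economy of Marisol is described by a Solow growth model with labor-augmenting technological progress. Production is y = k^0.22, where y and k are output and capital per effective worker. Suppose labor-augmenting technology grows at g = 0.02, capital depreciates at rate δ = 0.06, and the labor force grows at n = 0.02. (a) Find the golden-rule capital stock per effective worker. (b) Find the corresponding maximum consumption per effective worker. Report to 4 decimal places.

Capital per effective worker breaks even when investment replaces (n + g + δ)·k; here n + g + δ = 0.1.
At the golden rule the marginal product of capital equals n+g+δ: 0.22·k^(0.22−1) = 0.1. Solving, k_gold = (0.22/0.1)^(1/0.78) ≈ 2.7479.
y_gold = 2.7479^0.22 ≈ 1.2491; c_gold = y_gold − 0.1·k_gold ≈ 0.9743.

(a) k_gold ≈ 2.7479; (b) c_gold ≈ 0.9743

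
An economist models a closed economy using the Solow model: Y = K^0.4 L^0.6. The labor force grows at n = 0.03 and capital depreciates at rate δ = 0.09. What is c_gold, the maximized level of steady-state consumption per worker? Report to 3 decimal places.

c_gold ≈ 1.339

The effective depreciation rate is n + δ = 0.03 + 0.09 = 0.12.
Setting f'(k) = n+δ gives 0.4·k^(0.4−1) = 0.12, hence k_gold = (0.4/0.12)^(1/0.6) ≈ 7.4381.
y_gold = 7.4381^0.4 ≈ 2.2314.
c_gold = y_gold − (n+δ)·k_gold = 2.2314 − 0.12·7.4381 ≈ 1.3389.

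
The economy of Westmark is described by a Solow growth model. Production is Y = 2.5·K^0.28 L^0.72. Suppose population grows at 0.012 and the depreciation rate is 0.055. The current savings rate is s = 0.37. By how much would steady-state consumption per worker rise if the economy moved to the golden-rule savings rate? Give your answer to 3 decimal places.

The effective depreciation rate is n + δ = 0.012 + 0.055 = 0.067.
Current steady state (s = 0.37): k* = (0.37·2.5/0.067)^(1/0.72) ≈ 38.3201, y* = 2.5·38.3201^0.28 ≈ 6.9390, c* = (1−0.37)·6.9390 ≈ 4.3716.
Maximizing c = f(k) − (n+δ)·k gives f'(k) = n+δ, i.e. 0.28·2.5·k^(0.28−1) = 0.067, so k_gold = (0.28·2.5/0.067)^(1/0.72) ≈ 26.0202.
y_gold = 2.5·26.0202^0.28 ≈ 6.2263, c_gold = y_gold − 0.067·k_gold ≈ 4.4829.
Gain: Δc = 4.4829 − 4.3716 ≈ 0.1113.

Δc ≈ 0.111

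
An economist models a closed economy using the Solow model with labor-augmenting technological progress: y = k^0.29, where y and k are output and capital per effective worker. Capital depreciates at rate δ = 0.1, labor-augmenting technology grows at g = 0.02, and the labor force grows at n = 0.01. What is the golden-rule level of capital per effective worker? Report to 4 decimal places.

k_gold ≈ 3.0959

Capital per effective worker breaks even when investment replaces (n + g + δ)·k; here n + g + δ = 0.13.
At the golden rule the marginal product of capital equals n+g+δ: 0.29·k^(0.29−1) = 0.13. Solving, k_gold = (0.29/0.13)^(1/0.71) ≈ 3.0959.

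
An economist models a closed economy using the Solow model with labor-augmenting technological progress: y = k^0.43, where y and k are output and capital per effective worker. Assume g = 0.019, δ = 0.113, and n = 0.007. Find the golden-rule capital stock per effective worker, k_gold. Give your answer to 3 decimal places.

The effective depreciation rate is n + g + δ = 0.007 + 0.019 + 0.113 = 0.139.
Golden rule sets MPK = n+g+δ: 0.43·k^(0.43−1) = 0.139, so k_gold = (0.43/0.139)^(1/0.57) ≈ 7.2518.

k_gold ≈ 7.252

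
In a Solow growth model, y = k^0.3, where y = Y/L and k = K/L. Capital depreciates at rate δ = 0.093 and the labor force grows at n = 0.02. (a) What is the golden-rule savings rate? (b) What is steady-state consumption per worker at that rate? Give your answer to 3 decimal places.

(a) s_gold = 0.300; (b) c_gold ≈ 1.064

The effective depreciation rate is n + δ = 0.02 + 0.093 = 0.113.
For Cobb-Douglas, s_gold equals capital's share: s_gold = 0.3.
Maximizing c = f(k) − (n+δ)·k gives f'(k) = n+δ, i.e. 0.3·k^(0.3−1) = 0.113, so k_gold = (0.3/0.113)^(1/0.7) ≈ 4.0344.
y_gold = 4.0344^0.3 ≈ 1.5196; c_gold = (1−0.3)·y_gold ≈ 1.0637.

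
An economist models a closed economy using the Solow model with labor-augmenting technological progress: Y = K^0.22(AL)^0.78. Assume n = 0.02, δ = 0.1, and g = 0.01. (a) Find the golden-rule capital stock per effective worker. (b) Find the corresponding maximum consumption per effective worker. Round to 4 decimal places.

Capital per effective worker breaks even when investment replaces (n + g + δ)·k; here n + g + δ = 0.13.
Golden rule sets MPK = n+g+δ: 0.22·k^(0.22−1) = 0.13, so k_gold = (0.22/0.13)^(1/0.78) ≈ 1.9630.
y_gold = 1.9630^0.22 ≈ 1.1600; c_gold = y_gold − 0.13·k_gold ≈ 0.9048.

(a) k_gold ≈ 1.9630; (b) c_gold ≈ 0.9048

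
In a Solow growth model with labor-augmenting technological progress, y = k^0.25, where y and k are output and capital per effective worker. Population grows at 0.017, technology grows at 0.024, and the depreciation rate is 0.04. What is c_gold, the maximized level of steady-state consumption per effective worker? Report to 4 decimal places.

c_gold ≈ 1.0920

n + g + δ = 0.017 + 0.024 + 0.04 = 0.081.
Maximizing c = f(k) − (n+g+δ)·k gives f'(k) = n+g+δ, i.e. 0.25·k^(0.25−1) = 0.081, so k_gold = (0.25/0.081)^(1/0.75) ≈ 4.4937.
y_gold = 4.4937^0.25 ≈ 1.4560.
c_gold = y_gold − (n+g+δ)·k_gold = 1.4560 − 0.081·4.4937 ≈ 1.0920.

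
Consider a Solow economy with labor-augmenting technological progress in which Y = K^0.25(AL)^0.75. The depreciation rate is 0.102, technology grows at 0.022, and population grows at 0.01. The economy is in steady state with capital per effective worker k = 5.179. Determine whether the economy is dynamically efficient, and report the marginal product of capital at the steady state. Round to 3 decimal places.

n + g + δ = 0.01 + 0.022 + 0.102 = 0.134.
MPK = 0.25·k^(0.25−1) = 0.25·5.179^(-0.75) ≈ 0.0728.
MPK < 0.134, so the economy is dynamically inefficient (over-saving).

dynamically inefficient; MPK ≈ 0.073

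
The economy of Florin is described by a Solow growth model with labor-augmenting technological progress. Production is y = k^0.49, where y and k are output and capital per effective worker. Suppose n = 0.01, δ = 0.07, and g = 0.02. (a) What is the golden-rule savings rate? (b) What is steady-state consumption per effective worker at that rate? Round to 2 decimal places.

(a) s_gold = 0.49; (b) c_gold ≈ 2.35

n + g + δ = 0.01 + 0.02 + 0.07 = 0.1.
For Cobb-Douglas, s_gold equals capital's share: s_gold = 0.49.
At the golden rule the marginal product of capital equals n+g+δ: 0.49·k^(0.49−1) = 0.1. Solving, k_gold = (0.49/0.1)^(1/0.51) ≈ 22.5593.
y_gold = 22.5593^0.49 ≈ 4.6039; c_gold = (1−0.49)·y_gold ≈ 2.3480.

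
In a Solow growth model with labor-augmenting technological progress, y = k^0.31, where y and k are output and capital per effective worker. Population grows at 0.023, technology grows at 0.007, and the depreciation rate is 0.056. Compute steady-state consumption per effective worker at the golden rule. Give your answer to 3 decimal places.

n + g + δ = 0.023 + 0.007 + 0.056 = 0.086.
Maximizing c = f(k) − (n+g+δ)·k gives f'(k) = n+g+δ, i.e. 0.31·k^(0.31−1) = 0.086, so k_gold = (0.31/0.086)^(1/0.69) ≈ 6.4128.
y_gold = 6.4128^0.31 ≈ 1.7790.
c_gold = y_gold − (n+g+δ)·k_gold = 1.7790 − 0.086·6.4128 ≈ 1.2275.

c_gold ≈ 1.228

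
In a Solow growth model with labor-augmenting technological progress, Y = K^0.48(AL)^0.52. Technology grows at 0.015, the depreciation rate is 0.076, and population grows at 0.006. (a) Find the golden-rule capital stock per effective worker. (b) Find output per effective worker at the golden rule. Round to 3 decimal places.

(a) k_gold ≈ 21.653; (b) y_gold ≈ 4.376

Capital per effective worker breaks even when investment replaces (n + g + δ)·k; here n + g + δ = 0.097.
Golden rule sets MPK = n+g+δ: 0.48·k^(0.48−1) = 0.097, so k_gold = (0.48/0.097)^(1/0.52) ≈ 21.6530.
y_gold = 21.6530^0.48 ≈ 4.3757.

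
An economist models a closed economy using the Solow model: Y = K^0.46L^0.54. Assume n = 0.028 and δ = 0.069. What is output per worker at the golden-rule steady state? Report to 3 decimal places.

Capital per worker breaks even when investment replaces (n + δ)·k; here n + δ = 0.097.
Golden rule sets MPK = n+δ: 0.46·k^(0.46−1) = 0.097, so k_gold = (0.46/0.097)^(1/0.54) ≈ 17.8577.
Output: y_gold = k_gold^0.46 = 17.8577^0.46 ≈ 3.7657.

y_gold ≈ 3.766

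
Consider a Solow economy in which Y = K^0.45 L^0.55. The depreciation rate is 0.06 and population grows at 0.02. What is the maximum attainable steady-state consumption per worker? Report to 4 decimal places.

c_gold ≈ 2.2600

The effective depreciation rate is n + δ = 0.02 + 0.06 = 0.08.
Maximizing c = f(k) − (n+δ)·k gives f'(k) = n+δ, i.e. 0.45·k^(0.45−1) = 0.08, so k_gold = (0.45/0.08)^(1/0.55) ≈ 23.1132.
y_gold = 23.1132^0.45 ≈ 4.1090.
c_gold = y_gold − (n+δ)·k_gold = 4.1090 − 0.08·23.1132 ≈ 2.2600.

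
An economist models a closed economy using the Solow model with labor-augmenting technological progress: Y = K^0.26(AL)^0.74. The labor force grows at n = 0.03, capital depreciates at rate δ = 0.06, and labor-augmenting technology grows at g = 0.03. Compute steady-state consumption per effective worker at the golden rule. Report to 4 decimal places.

Break-even investment rate: n + g + δ = 0.03 + 0.03 + 0.06 = 0.12.
Golden rule sets MPK = n+g+δ: 0.26·k^(0.26−1) = 0.12, so k_gold = (0.26/0.12)^(1/0.74) ≈ 2.8430.
y_gold = 2.8430^0.26 ≈ 1.3121.
c_gold = y_gold − (n+g+δ)·k_gold = 1.3121 − 0.12·2.8430 ≈ 0.9710.

c_gold ≈ 0.9710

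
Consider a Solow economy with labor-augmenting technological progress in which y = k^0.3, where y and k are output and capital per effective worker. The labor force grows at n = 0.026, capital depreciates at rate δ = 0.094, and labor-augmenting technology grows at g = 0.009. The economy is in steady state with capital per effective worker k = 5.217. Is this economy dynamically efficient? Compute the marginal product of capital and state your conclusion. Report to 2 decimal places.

dynamically inefficient; MPK ≈ 0.09

n + g + δ = 0.026 + 0.009 + 0.094 = 0.129.
MPK = 0.3·k^(0.3−1) = 0.3·5.217^(-0.7) ≈ 0.0944.
MPK < 0.129, so the economy is dynamically inefficient (over-saving).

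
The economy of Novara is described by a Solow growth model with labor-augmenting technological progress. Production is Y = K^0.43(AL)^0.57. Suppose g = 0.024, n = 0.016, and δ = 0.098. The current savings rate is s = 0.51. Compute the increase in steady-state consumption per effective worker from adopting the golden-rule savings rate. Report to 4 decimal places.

n + g + δ = 0.016 + 0.024 + 0.098 = 0.138.
Current steady state (s = 0.51): k* = (0.51/0.138)^(1/0.57) ≈ 9.9072, y* = 9.9072^0.43 ≈ 2.6808, c* = (1−0.51)·2.6808 ≈ 1.3136.
Golden rule sets MPK = n+g+δ: 0.43·k^(0.43−1) = 0.138, so k_gold = (0.43/0.138)^(1/0.57) ≈ 7.3442.
y_gold = 7.3442^0.43 ≈ 2.3570, c_gold = y_gold − 0.138·k_gold ≈ 1.3435.
Gain: Δc = 1.3435 − 1.3136 ≈ 0.0299.

Δc ≈ 0.0299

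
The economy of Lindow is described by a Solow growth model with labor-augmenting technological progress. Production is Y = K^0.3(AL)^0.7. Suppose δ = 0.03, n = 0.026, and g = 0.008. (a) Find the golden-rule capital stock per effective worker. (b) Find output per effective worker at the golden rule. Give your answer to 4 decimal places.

Break-even investment rate: n + g + δ = 0.026 + 0.008 + 0.03 = 0.064.
Golden rule sets MPK = n+g+δ: 0.3·k^(0.3−1) = 0.064, so k_gold = (0.3/0.064)^(1/0.7) ≈ 9.0884.
y_gold = 9.0884^0.3 ≈ 1.9389.

(a) k_gold ≈ 9.0884; (b) y_gold ≈ 1.9389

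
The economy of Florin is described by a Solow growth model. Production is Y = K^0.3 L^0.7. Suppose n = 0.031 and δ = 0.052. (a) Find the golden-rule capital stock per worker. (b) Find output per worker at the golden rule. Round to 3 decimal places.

The effective depreciation rate is n + δ = 0.031 + 0.052 = 0.083.
At the golden rule the marginal product of capital equals n+δ: 0.3·k^(0.3−1) = 0.083. Solving, k_gold = (0.3/0.083)^(1/0.7) ≈ 6.2691.
y_gold = 6.2691^0.3 ≈ 1.7344.

(a) k_gold ≈ 6.269; (b) y_gold ≈ 1.734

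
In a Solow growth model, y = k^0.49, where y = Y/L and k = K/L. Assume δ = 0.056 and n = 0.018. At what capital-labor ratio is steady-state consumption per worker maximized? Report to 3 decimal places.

The effective depreciation rate is n + δ = 0.018 + 0.056 = 0.074.
At the golden rule the marginal product of capital equals n+δ: 0.49·k^(0.49−1) = 0.074. Solving, k_gold = (0.49/0.074)^(1/0.51) ≈ 40.7131.

k_gold ≈ 40.713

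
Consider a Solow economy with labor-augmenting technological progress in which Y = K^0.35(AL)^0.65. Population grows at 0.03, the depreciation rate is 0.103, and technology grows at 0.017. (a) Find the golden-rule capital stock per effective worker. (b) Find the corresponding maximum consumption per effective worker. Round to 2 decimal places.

Capital per effective worker breaks even when investment replaces (n + g + δ)·k; here n + g + δ = 0.15.
Maximizing c = f(k) − (n+g+δ)·k gives f'(k) = n+g+δ, i.e. 0.35·k^(0.35−1) = 0.15, so k_gold = (0.35/0.15)^(1/0.65) ≈ 3.6823.
y_gold = 3.6823^0.35 ≈ 1.5781; c_gold = y_gold − 0.15·k_gold ≈ 1.0258.

(a) k_gold ≈ 3.68; (b) c_gold ≈ 1.03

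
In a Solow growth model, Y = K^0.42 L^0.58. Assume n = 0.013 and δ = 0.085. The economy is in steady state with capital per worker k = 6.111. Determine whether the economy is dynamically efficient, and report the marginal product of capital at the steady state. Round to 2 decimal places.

dynamically efficient; MPK ≈ 0.15

The effective depreciation rate is n + δ = 0.013 + 0.085 = 0.098.
MPK = 0.42·k^(0.42−1) = 0.42·6.111^(-0.58) ≈ 0.1470.
MPK > 0.098, so the economy is dynamically efficient (under-saving).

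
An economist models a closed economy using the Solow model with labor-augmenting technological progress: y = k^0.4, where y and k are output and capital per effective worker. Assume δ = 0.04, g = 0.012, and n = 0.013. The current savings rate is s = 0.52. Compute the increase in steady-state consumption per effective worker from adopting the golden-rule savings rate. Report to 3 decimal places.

Break-even investment rate: n + g + δ = 0.013 + 0.012 + 0.04 = 0.065.
Current steady state (s = 0.52): k* = (0.52/0.065)^(1/0.6) ≈ 32.0000, y* = 32.0000^0.4 ≈ 4.0000, c* = (1−0.52)·4.0000 ≈ 1.9200.
Golden rule sets MPK = n+g+δ: 0.4·k^(0.4−1) = 0.065, so k_gold = (0.4/0.065)^(1/0.6) ≈ 20.6654.
y_gold = 20.6654^0.4 ≈ 3.3581, c_gold = y_gold − 0.065·k_gold ≈ 2.0149.
Gain: Δc = 2.0149 − 1.9200 ≈ 0.0949.

Δc ≈ 0.095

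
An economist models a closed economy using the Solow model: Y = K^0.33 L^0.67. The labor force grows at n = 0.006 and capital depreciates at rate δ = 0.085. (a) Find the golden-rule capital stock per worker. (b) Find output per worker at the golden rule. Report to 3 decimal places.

Capital per worker breaks even when investment replaces (n + δ)·k; here n + δ = 0.091.
Golden rule sets MPK = n+δ: 0.33·k^(0.33−1) = 0.091, so k_gold = (0.33/0.091)^(1/0.67) ≈ 6.8396.
y_gold = 6.8396^0.33 ≈ 1.8861.

(a) k_gold ≈ 6.840; (b) y_gold ≈ 1.886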